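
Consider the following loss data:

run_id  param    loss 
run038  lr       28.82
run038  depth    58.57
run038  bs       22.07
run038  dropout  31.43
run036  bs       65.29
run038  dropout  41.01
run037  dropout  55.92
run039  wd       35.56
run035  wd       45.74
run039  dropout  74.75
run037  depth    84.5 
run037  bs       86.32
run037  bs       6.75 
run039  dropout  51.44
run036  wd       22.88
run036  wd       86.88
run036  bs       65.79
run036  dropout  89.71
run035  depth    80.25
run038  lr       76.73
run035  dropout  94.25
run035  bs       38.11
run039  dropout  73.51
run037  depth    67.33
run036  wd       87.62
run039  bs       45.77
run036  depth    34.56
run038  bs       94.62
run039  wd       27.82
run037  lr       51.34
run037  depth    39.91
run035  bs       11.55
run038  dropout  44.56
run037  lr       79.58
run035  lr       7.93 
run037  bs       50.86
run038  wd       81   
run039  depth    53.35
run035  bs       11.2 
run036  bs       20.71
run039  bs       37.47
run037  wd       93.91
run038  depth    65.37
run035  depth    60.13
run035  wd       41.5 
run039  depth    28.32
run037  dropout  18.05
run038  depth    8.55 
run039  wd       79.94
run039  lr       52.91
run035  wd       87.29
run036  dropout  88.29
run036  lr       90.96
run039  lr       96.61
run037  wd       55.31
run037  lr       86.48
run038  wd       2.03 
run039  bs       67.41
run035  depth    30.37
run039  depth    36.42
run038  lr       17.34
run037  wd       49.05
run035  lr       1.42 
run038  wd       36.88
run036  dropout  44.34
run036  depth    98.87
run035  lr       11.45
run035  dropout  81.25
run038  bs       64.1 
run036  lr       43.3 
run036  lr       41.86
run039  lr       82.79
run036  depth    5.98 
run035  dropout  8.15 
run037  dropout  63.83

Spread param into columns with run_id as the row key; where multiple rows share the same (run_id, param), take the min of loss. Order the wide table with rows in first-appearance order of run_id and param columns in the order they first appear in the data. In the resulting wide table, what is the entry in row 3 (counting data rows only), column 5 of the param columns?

With rows in first-appearance order of run_id, row 3 is run_id=run037. param columns in first-appearance order: lr, depth, bs, dropout, wd; column 5 is wd.
Long rows with run_id=run037, param=wd: min(93.91, 55.31, 49.05) = 49.05.

49.05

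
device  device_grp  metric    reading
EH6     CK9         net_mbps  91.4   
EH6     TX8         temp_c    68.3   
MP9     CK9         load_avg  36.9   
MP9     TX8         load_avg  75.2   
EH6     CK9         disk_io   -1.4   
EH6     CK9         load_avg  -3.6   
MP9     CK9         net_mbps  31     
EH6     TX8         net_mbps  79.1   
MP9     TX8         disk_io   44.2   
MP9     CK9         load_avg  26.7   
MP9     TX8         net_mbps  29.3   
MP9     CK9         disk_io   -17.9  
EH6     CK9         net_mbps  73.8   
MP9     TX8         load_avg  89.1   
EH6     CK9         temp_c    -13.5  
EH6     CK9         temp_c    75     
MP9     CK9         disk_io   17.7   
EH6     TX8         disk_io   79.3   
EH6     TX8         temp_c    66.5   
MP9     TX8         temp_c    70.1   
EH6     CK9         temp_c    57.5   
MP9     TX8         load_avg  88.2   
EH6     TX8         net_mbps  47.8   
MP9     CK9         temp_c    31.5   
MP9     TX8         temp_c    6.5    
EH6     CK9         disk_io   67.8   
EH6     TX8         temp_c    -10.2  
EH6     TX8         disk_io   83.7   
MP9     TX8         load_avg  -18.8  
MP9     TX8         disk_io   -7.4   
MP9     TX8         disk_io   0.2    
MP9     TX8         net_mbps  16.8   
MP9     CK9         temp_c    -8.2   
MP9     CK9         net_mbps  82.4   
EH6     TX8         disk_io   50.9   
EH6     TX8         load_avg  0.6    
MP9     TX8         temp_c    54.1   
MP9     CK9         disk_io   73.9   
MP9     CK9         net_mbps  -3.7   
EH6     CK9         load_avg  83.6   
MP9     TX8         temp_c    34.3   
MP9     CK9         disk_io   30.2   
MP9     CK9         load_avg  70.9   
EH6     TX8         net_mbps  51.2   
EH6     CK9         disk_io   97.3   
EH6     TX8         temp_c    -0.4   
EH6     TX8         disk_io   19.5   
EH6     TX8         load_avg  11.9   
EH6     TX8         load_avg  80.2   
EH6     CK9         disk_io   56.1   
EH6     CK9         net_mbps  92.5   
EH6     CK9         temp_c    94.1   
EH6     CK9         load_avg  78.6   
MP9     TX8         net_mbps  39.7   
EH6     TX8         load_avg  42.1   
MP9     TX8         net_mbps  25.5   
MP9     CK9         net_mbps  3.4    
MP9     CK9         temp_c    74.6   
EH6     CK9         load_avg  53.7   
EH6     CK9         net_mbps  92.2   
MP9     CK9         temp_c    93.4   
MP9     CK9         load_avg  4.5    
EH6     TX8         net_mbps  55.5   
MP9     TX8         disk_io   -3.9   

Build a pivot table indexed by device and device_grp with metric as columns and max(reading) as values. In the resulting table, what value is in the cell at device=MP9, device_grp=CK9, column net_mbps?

Rows with device=MP9, device_grp=CK9 and metric=net_mbps: reading values are 31, 82.4, -3.7, 3.4.
max(31, 82.4, -3.7, 3.4) = 82.4.

82.4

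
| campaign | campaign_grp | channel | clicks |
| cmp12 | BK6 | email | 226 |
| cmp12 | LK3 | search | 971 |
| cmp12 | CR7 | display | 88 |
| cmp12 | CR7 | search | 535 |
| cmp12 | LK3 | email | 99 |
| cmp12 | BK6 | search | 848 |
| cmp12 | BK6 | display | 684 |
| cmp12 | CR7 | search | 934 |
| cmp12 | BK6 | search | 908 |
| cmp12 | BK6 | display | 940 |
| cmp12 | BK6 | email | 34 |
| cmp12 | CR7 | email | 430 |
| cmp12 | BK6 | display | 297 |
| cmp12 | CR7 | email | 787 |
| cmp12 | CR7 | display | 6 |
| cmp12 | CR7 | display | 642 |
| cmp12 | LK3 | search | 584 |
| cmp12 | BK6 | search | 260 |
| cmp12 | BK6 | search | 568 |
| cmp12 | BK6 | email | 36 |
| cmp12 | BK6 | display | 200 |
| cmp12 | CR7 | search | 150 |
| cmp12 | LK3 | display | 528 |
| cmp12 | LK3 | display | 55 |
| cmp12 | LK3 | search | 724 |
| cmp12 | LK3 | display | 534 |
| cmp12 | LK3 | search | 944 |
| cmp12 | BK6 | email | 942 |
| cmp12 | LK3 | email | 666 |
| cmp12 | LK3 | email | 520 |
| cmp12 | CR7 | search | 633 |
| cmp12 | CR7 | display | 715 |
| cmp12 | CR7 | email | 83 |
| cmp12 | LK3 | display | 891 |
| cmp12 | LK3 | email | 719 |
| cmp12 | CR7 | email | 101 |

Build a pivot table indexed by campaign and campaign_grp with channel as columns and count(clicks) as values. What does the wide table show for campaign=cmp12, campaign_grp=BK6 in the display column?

Rows with campaign=cmp12, campaign_grp=BK6 and channel=display: clicks values are 684, 940, 297, 200.
4 rows match — count = 4.

4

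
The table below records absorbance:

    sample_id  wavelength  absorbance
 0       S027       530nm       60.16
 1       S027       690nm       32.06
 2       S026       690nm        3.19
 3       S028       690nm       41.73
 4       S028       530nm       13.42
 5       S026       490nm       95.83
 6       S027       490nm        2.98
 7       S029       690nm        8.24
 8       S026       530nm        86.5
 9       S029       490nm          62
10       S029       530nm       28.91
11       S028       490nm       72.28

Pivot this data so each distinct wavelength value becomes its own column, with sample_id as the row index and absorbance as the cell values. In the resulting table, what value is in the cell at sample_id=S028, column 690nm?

41.73

Wide layout: rows indexed by sample_id, columns are the 3 distinct wavelength values (530nm, 690nm, 490nm).
Cell (sample_id=S028, wavelength=690nm) draws from the long row where sample_id=S028 and wavelength=690nm, which has absorbance=41.73.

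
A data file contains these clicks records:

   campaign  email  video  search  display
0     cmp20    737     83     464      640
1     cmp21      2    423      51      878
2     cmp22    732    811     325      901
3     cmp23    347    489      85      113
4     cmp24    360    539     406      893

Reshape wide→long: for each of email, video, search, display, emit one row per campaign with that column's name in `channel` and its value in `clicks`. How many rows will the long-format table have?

5 campaign values × 4 melted columns = 20 rows.

20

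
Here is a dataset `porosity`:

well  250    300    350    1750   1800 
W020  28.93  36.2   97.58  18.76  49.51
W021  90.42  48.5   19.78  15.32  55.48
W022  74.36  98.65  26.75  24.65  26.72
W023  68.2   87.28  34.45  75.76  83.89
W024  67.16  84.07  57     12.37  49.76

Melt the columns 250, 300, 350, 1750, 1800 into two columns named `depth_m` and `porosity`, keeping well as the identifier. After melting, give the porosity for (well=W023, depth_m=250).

Unpivoting turns each (well, wide-column) pair into one long row.
The wide cell at row W023, column 250 holds 68.2, so the long row (W023, 250) has porosity=68.2.

68.2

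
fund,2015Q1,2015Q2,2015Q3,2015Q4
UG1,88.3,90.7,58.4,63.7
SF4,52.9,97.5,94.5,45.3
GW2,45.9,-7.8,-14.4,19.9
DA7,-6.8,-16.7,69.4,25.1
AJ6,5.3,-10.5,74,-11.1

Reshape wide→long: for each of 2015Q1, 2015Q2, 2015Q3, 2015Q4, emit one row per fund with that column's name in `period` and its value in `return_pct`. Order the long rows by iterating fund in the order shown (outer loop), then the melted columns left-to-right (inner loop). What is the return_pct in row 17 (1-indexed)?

5.3

20 rows total (5 × 4). Row 17: index ⌊(17-1)/4⌋ = 4 into fund → AJ6; (17-1) mod 4 = 0 into the melted columns → 2015Q1.
So row 17 is (AJ6, 2015Q1, 5.3); return_pct = 5.3.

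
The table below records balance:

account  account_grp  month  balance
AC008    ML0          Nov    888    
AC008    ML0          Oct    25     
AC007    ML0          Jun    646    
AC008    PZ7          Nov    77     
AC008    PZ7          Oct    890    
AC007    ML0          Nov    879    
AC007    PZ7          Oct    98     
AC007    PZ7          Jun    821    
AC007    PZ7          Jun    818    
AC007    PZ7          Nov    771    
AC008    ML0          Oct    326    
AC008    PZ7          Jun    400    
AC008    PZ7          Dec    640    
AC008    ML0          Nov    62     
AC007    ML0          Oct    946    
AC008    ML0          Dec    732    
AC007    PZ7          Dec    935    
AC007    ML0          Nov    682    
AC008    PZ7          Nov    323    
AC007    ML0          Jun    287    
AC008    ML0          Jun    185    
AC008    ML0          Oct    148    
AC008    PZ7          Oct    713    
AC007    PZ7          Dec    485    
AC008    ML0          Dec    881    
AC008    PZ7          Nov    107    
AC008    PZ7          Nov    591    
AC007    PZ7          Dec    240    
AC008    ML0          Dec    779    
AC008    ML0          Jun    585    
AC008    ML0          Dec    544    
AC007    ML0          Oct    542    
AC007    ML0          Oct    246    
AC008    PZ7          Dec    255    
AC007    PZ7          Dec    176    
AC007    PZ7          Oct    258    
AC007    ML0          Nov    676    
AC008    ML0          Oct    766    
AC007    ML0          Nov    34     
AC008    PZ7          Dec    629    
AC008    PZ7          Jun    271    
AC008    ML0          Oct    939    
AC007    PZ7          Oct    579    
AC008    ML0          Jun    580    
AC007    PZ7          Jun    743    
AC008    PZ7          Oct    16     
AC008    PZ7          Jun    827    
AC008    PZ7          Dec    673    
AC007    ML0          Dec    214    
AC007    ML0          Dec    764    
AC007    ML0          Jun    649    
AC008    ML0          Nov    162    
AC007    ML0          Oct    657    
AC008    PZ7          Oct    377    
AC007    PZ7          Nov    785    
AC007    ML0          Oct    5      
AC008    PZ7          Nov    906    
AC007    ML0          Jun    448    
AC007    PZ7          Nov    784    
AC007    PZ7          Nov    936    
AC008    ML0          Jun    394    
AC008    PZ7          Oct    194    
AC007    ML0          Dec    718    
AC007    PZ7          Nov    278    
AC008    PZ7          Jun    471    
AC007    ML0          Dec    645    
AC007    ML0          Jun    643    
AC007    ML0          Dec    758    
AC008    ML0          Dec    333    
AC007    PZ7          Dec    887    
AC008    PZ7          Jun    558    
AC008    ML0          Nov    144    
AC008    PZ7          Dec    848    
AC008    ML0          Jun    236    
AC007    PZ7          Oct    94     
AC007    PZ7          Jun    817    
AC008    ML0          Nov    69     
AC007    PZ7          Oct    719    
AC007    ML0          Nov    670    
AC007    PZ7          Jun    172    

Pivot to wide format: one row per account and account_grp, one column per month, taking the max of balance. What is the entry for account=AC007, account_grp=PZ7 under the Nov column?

Rows with account=AC007, account_grp=PZ7 and month=Nov: balance values are 771, 785, 784, 936, 278.
max(771, 785, 784, 936, 278) = 936.

936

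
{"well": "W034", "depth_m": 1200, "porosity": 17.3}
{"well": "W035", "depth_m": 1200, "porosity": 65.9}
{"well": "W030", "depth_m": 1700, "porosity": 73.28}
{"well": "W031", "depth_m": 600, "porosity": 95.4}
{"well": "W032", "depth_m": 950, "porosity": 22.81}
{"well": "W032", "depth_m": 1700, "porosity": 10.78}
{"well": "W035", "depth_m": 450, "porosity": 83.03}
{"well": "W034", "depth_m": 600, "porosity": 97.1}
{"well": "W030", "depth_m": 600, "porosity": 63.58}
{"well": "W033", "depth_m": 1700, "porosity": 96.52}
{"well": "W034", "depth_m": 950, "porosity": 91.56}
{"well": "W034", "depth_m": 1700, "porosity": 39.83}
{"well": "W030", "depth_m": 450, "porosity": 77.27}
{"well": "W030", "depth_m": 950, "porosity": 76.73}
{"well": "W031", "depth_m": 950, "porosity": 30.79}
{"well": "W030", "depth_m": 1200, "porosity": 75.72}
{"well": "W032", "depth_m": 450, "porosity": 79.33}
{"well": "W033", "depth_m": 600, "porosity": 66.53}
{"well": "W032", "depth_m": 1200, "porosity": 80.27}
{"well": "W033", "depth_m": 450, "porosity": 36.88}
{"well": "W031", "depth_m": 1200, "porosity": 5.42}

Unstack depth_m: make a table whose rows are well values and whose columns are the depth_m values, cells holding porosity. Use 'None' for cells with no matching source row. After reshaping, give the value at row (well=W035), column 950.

None

No long-format row has well=W035 and depth_m=950, so the cell is None.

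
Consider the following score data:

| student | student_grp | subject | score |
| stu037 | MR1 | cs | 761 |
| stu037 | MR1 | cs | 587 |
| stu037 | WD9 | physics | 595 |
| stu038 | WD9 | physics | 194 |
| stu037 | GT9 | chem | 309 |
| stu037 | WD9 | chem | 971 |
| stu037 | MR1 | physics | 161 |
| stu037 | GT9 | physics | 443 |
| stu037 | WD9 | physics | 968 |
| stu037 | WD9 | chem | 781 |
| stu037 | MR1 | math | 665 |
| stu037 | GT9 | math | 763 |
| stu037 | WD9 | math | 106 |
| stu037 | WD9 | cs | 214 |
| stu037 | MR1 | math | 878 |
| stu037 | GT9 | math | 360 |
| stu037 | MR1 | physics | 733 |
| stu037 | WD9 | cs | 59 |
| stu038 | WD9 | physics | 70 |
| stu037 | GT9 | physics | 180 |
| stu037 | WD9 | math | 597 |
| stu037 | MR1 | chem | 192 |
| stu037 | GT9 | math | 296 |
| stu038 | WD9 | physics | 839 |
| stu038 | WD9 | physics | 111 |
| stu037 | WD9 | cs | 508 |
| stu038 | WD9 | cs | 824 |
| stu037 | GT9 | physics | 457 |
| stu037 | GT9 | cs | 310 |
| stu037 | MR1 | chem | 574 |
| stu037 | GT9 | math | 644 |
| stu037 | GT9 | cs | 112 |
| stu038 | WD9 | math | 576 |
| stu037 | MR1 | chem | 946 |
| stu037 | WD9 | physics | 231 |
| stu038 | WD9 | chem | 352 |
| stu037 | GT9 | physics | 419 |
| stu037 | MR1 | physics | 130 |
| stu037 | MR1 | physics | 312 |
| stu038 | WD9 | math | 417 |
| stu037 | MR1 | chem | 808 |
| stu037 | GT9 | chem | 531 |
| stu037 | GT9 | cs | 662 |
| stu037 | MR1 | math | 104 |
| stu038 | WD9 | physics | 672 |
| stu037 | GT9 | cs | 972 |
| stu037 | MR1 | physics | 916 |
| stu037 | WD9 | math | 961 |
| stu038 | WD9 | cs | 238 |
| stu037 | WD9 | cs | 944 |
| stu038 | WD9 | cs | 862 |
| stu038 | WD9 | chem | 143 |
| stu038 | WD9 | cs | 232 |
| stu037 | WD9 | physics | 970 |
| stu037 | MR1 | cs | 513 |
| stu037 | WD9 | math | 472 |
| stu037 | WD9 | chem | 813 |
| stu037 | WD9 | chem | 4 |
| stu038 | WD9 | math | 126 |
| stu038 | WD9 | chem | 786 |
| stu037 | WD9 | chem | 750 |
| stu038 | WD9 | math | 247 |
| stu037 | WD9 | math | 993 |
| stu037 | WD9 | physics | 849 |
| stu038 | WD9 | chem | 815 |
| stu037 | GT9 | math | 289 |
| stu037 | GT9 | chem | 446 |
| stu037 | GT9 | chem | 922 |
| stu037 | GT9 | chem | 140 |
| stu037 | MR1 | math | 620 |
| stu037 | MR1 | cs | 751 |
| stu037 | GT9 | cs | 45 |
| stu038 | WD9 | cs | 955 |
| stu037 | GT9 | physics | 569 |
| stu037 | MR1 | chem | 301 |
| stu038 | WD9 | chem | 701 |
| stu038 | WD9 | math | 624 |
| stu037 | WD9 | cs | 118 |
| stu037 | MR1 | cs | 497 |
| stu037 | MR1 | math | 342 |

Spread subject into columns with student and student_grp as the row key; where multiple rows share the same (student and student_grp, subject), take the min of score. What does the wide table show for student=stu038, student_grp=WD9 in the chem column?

Rows with student=stu038, student_grp=WD9 and subject=chem: score values are 352, 143, 786, 815, 701.
min(352, 143, 786, 815, 701) = 143.

143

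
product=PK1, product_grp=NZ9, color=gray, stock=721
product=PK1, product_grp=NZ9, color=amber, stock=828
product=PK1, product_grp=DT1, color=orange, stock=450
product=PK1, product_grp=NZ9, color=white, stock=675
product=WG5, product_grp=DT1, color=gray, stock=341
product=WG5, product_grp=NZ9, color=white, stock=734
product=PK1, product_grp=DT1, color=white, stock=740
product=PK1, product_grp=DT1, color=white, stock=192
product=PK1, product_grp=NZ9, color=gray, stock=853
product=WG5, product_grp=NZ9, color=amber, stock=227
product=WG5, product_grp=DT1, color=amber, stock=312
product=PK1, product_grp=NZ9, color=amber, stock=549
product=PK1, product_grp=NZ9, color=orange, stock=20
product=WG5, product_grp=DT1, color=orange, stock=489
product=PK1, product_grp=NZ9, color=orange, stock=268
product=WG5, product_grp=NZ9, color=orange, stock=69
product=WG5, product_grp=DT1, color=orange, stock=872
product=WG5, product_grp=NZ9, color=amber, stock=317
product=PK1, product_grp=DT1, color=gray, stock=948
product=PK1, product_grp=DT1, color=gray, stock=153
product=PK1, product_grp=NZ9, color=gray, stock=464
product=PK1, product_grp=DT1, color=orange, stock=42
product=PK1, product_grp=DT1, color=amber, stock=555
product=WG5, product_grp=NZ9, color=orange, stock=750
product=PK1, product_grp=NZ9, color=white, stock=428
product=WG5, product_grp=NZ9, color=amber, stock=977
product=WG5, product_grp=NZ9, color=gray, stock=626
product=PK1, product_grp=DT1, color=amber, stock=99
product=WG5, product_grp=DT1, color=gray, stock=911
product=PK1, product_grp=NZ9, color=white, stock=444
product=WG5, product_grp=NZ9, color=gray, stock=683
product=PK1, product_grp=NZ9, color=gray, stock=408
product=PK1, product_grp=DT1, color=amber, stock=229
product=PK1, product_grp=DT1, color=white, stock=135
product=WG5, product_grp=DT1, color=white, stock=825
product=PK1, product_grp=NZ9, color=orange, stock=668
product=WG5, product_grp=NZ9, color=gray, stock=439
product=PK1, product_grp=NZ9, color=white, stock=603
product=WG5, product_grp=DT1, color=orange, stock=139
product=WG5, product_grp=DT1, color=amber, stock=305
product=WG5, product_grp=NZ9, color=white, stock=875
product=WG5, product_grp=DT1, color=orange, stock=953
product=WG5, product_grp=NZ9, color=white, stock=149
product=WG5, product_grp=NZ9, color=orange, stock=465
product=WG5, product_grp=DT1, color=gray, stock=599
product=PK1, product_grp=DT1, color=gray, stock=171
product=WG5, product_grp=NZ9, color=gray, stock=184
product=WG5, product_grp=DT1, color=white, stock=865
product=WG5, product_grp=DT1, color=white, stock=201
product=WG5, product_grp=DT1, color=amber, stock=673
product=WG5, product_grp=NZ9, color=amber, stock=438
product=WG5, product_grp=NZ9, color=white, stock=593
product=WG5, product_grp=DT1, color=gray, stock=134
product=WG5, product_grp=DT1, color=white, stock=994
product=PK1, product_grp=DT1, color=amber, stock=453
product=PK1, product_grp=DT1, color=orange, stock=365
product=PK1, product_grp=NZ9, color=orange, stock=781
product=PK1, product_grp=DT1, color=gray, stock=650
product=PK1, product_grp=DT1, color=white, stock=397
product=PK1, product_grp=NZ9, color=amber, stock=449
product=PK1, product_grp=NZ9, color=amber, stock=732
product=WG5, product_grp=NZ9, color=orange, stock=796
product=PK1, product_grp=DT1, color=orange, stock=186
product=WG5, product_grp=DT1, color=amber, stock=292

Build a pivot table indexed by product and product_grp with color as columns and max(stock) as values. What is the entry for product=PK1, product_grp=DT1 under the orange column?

450

Rows with product=PK1, product_grp=DT1 and color=orange: stock values are 450, 42, 365, 186.
max(450, 42, 365, 186) = 450.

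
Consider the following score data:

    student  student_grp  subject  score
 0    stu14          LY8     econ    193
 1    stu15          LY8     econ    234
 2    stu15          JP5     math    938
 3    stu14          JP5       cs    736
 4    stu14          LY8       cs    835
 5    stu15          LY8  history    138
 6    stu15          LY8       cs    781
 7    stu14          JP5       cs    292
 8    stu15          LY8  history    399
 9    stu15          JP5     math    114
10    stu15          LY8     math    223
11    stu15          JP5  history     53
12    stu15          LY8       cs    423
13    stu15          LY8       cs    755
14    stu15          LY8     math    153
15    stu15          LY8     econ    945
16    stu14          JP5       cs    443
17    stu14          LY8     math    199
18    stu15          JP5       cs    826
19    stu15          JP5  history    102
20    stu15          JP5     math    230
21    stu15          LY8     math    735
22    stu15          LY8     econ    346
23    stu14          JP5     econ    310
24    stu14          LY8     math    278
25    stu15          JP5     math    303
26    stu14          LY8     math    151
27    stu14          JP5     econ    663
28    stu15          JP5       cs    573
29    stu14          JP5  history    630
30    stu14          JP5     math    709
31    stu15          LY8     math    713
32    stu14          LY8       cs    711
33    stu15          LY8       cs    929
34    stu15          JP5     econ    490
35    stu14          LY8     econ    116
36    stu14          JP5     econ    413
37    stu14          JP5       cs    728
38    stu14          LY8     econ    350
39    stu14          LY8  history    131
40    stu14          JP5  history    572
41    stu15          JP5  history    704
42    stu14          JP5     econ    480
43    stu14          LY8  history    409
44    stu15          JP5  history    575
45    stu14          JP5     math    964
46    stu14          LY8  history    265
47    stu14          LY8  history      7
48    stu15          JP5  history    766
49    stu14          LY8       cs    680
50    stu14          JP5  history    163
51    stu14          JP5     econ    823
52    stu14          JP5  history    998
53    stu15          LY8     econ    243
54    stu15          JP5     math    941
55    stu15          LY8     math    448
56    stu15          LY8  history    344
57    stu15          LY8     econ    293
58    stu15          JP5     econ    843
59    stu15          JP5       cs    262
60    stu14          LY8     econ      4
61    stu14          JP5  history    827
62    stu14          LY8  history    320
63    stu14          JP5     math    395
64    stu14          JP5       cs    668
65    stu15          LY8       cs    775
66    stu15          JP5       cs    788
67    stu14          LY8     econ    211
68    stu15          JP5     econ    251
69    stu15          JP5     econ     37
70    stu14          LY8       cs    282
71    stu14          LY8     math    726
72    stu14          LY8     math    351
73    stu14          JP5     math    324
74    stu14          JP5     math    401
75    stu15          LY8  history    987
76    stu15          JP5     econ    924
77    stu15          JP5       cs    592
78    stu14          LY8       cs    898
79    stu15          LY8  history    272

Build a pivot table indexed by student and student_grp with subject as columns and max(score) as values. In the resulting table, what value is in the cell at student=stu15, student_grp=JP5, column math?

Rows with student=stu15, student_grp=JP5 and subject=math: score values are 938, 114, 230, 303, 941.
max(938, 114, 230, 303, 941) = 941.

941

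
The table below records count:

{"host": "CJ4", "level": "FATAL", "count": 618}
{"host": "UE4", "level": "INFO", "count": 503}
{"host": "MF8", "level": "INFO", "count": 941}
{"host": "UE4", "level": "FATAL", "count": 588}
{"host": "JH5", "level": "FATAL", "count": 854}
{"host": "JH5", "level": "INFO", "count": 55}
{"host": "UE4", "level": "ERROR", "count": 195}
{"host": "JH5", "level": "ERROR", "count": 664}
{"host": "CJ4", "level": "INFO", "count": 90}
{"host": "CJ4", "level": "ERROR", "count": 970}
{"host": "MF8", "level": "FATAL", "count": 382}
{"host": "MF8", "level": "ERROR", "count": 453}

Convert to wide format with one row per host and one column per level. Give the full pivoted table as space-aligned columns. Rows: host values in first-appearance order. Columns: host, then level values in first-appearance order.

Columns: host plus the 3 distinct level values (FATAL, INFO, ERROR).
For example, row CJ4 column FATAL takes count=618 from the long row (CJ4, FATAL).

host  FATAL  INFO  ERROR
CJ4   618    90    970  
UE4   588    503   195  
MF8   382    941   453  
JH5   854    55    664  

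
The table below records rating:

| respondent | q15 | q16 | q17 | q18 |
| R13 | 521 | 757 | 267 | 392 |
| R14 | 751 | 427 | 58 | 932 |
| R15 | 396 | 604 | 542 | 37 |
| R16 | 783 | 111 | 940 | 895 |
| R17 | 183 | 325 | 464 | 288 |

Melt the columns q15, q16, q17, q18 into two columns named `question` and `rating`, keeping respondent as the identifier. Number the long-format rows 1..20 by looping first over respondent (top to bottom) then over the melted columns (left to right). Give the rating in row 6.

20 rows total (5 × 4). Row 6: index ⌊(6-1)/4⌋ = 1 into respondent → R14; (6-1) mod 4 = 1 into the melted columns → q16.
So row 6 is (R14, q16, 427); rating = 427.

427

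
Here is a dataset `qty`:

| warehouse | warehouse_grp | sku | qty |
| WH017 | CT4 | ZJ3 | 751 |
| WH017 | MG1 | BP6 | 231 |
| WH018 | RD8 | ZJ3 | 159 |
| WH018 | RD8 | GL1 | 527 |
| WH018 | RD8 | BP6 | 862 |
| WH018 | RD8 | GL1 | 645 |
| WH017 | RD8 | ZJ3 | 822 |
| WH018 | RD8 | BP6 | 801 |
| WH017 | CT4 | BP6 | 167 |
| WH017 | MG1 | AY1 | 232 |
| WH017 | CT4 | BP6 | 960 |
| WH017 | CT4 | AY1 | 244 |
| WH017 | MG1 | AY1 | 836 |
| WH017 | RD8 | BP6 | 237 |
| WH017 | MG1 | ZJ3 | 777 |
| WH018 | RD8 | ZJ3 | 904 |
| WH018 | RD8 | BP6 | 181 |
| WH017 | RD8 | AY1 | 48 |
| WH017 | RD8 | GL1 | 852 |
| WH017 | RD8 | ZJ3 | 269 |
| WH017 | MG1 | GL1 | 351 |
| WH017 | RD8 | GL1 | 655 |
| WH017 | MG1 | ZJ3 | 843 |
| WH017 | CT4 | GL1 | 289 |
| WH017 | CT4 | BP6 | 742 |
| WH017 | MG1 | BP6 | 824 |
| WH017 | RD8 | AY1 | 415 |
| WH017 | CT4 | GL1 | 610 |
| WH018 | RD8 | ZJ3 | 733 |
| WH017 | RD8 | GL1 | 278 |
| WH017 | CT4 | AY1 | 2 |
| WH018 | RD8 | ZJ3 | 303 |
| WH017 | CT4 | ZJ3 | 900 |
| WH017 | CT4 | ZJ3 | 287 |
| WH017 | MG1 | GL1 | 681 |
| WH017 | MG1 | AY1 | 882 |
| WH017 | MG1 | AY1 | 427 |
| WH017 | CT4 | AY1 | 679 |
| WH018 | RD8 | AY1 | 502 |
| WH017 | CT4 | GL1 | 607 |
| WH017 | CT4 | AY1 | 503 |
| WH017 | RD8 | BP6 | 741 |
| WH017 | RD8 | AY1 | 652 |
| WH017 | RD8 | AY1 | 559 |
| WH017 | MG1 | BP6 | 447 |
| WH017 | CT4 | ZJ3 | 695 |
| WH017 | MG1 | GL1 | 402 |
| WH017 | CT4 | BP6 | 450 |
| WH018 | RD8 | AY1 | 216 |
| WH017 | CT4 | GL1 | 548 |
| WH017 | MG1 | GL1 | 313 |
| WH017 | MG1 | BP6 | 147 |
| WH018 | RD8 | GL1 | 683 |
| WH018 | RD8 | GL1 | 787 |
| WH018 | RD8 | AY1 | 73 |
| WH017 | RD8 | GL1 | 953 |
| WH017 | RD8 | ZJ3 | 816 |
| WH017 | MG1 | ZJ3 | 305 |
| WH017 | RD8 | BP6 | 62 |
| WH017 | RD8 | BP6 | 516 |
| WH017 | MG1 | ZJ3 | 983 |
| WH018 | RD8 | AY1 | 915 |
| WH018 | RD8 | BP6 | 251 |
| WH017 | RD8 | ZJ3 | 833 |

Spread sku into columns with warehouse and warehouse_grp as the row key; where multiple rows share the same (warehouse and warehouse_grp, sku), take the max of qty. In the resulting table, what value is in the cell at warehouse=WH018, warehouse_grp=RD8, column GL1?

787

Rows with warehouse=WH018, warehouse_grp=RD8 and sku=GL1: qty values are 527, 645, 683, 787.
max(527, 645, 683, 787) = 787.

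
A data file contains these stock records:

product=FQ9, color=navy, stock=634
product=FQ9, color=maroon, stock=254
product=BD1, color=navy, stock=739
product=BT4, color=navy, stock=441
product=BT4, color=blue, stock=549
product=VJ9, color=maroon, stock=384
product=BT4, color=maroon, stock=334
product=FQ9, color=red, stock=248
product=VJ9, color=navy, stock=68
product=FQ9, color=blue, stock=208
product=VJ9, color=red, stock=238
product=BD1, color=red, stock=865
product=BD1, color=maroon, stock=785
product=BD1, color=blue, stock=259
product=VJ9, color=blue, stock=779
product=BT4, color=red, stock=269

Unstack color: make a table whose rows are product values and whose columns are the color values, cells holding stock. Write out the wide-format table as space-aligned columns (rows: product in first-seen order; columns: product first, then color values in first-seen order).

Columns: product plus the 4 distinct color values (navy, maroon, blue, red).
For example, row FQ9 column navy takes stock=634 from the long row (FQ9, navy).

product  navy  maroon  blue  red
FQ9      634   254     208   248
BD1      739   785     259   865
BT4      441   334     549   269
VJ9      68    384     779   238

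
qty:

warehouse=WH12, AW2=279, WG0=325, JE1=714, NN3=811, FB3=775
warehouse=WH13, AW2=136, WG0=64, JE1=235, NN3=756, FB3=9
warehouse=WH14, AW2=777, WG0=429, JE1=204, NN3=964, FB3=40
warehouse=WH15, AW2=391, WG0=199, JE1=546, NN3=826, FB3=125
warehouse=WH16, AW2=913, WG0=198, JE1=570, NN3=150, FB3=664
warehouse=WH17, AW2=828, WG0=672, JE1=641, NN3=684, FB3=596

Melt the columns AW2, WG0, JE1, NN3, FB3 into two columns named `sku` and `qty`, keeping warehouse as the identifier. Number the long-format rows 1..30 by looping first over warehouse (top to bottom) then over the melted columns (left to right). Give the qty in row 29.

30 rows total (6 × 5). Row 29: index ⌊(29-1)/5⌋ = 5 into warehouse → WH17; (29-1) mod 5 = 3 into the melted columns → NN3.
So row 29 is (WH17, NN3, 684); qty = 684.

684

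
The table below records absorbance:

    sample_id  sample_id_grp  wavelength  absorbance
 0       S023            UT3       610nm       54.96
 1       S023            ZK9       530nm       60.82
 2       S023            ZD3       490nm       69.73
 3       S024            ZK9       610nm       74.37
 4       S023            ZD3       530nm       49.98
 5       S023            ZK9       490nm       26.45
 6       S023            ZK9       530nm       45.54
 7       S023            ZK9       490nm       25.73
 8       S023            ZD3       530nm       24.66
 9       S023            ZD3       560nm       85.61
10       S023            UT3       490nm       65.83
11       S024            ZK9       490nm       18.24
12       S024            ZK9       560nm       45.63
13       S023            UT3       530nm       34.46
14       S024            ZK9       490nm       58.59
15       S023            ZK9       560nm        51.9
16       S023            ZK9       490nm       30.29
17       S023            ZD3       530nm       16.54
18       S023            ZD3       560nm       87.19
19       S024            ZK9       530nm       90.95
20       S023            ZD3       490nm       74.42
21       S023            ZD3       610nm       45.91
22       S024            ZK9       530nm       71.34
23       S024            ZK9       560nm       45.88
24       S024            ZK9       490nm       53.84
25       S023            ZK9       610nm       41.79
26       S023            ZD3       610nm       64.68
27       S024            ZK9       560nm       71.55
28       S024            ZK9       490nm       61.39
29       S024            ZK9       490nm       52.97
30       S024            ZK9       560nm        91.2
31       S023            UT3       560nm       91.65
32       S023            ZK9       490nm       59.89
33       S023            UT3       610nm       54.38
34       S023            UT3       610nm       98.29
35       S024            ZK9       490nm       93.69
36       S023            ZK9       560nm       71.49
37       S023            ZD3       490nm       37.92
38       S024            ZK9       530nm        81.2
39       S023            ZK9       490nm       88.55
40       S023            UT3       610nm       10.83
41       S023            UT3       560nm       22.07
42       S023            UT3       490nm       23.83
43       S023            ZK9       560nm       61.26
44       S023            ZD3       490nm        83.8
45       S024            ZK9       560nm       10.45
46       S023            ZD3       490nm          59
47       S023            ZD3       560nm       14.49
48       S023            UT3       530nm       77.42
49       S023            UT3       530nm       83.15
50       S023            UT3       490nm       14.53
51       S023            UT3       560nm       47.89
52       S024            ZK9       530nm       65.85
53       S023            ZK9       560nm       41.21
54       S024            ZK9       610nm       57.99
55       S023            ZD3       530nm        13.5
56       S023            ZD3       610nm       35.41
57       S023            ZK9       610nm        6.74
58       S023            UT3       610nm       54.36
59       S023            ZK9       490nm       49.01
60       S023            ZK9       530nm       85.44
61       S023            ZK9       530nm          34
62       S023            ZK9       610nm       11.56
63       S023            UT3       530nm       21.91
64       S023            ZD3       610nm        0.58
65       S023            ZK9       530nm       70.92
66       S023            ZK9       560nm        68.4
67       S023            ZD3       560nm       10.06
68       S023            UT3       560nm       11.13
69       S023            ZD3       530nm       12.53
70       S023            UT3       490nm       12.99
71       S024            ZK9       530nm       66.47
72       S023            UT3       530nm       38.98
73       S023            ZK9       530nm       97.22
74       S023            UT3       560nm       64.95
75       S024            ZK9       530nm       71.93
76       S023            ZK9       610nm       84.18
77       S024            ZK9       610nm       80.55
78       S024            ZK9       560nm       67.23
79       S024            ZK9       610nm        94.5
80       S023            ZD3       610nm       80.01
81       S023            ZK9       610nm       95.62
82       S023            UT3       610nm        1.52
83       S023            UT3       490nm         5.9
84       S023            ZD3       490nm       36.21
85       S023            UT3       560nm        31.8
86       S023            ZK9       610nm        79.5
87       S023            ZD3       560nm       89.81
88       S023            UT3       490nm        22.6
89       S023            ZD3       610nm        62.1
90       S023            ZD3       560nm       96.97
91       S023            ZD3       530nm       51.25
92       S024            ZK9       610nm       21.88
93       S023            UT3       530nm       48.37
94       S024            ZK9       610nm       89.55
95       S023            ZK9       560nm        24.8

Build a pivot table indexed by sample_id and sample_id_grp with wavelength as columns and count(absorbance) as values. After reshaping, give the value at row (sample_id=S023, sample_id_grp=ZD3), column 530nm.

6

Rows with sample_id=S023, sample_id_grp=ZD3 and wavelength=530nm: absorbance values are 49.98, 24.66, 16.54, 13.5, 12.53, 51.25.
6 rows match — count = 6.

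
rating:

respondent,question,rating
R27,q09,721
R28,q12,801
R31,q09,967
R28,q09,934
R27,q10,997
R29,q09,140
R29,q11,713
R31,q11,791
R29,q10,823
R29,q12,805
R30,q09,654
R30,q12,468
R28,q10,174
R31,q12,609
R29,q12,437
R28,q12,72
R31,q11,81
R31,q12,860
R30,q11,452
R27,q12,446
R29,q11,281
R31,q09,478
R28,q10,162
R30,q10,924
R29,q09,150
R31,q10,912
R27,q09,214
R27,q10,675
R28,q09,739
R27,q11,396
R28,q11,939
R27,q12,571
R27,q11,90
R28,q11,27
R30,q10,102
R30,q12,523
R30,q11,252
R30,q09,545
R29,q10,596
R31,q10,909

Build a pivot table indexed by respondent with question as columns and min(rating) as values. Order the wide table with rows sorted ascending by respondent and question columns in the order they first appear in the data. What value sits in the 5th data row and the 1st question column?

With rows sorted ascending by respondent, row 5 is respondent=R31. question columns in first-appearance order: q09, q12, q10, q11; column 1 is q09.
Long rows with respondent=R31, question=q09: min(967, 478) = 478.

478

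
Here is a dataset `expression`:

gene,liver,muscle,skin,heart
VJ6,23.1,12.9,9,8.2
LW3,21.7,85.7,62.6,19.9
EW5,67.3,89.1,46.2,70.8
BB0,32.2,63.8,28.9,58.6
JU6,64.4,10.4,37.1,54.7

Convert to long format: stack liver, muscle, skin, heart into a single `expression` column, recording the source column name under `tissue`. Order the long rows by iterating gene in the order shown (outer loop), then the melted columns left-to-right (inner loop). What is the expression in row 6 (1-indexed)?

85.7

20 rows total (5 × 4). Row 6: index ⌊(6-1)/4⌋ = 1 into gene → LW3; (6-1) mod 4 = 1 into the melted columns → muscle.
So row 6 is (LW3, muscle, 85.7); expression = 85.7.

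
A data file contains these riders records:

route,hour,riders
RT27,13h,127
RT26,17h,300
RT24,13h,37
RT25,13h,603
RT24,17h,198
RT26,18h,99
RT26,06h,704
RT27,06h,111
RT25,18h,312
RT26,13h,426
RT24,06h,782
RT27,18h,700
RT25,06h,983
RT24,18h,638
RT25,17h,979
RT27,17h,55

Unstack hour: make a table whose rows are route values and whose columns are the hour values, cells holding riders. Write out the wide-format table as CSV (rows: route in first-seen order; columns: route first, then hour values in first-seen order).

route,13h,17h,18h,06h
RT27,127,55,700,111
RT26,426,300,99,704
RT24,37,198,638,782
RT25,603,979,312,983

Columns: route plus the 4 distinct hour values (13h, 17h, 18h, 06h).
For example, row RT27 column 13h takes riders=127 from the long row (RT27, 13h).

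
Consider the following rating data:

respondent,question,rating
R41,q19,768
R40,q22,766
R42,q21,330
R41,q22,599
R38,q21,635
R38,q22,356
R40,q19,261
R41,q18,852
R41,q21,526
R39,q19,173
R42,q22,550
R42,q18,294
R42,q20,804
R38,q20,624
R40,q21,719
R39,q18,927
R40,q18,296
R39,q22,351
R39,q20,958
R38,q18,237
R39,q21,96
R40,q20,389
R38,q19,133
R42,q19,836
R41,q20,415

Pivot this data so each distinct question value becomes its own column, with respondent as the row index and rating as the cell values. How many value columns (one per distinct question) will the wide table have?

5 distinct question values: q18, q19, q20, q21, q22.

5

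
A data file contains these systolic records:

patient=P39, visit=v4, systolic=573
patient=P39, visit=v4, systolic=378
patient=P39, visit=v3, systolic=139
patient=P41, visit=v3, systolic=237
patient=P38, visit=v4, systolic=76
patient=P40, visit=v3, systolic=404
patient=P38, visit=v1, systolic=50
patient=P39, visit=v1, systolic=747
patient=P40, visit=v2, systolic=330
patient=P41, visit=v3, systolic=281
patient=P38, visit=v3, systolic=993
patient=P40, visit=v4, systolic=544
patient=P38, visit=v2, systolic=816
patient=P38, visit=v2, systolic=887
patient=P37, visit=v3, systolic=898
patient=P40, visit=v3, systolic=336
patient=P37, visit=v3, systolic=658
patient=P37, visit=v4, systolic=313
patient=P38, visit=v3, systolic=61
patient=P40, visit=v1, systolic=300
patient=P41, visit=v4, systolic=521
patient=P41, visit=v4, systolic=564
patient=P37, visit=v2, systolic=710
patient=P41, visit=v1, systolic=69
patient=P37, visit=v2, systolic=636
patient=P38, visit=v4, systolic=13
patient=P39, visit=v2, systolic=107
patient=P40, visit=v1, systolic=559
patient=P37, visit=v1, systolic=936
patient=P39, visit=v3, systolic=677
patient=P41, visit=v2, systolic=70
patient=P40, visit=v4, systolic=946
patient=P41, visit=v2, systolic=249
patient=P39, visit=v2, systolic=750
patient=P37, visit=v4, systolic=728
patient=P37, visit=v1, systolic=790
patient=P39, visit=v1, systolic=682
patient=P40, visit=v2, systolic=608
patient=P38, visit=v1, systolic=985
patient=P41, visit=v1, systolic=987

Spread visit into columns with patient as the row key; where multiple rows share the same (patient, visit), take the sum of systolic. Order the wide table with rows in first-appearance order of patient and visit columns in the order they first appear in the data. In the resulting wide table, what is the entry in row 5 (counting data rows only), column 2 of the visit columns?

1556

With rows in first-appearance order of patient, row 5 is patient=P37. visit columns in first-appearance order: v4, v3, v1, v2; column 2 is v3.
Long rows with patient=P37, visit=v3: 898 + 658 = 1556.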